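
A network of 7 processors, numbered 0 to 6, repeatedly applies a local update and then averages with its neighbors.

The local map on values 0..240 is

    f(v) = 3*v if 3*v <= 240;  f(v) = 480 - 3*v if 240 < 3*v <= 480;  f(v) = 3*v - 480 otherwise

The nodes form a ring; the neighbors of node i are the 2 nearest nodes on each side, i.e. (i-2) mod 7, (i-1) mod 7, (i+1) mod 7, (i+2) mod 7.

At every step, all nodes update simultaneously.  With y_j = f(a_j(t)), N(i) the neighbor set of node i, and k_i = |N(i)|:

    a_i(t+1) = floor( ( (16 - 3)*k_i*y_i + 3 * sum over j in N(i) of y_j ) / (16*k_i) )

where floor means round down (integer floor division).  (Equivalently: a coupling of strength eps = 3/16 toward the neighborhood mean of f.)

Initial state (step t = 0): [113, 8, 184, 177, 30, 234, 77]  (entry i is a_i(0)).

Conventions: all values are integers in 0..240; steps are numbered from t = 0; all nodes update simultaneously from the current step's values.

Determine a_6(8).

Simulating step by step:
t=0: [113, 8, 184, 177, 30, 234, 77]
t=1: [140, 42, 72, 60, 100, 204, 210]
t=2: [78, 130, 201, 176, 178, 133, 145]
t=3: [206, 94, 119, 55, 57, 83, 58]
t=4: [146, 189, 131, 167, 171, 218, 175]
t=5: [52, 79, 79, 34, 42, 147, 52]
t=6: [158, 223, 221, 112, 127, 57, 152]
t=7: [31, 170, 169, 147, 104, 151, 41]
t=8: [85, 37, 37, 43, 146, 41, 114]

Answer: a_6(8) = 114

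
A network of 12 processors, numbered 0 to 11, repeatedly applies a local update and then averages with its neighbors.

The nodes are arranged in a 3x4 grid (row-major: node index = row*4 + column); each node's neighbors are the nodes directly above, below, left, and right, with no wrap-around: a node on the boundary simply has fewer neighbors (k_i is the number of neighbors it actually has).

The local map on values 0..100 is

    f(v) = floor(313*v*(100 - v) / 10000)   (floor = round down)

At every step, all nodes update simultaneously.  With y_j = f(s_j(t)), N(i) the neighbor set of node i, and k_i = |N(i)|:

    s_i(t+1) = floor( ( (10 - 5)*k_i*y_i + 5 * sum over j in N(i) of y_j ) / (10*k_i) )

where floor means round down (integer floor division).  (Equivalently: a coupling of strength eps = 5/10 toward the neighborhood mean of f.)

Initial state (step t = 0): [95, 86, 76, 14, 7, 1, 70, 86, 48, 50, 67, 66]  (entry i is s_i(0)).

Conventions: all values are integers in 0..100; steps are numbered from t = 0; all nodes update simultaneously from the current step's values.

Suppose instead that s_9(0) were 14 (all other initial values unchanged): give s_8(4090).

Answer: s_8(4090) = 76
Key observation: The state at step 26, [76, 76, 76, 76, 76, 76, 76, 76, 76, 76, 76, 76], reappears at step 28: the system is in a cycle of period 2 from step 26 on.  Therefore the state at step 4090 equals the state at step 26 + ((4090 - 26) mod 2) = 26, which is [76, 76, 76, 76, 76, 76, 76, 76, 76, 76, 76, 76].

Derivation:
t=0: [95, 86, 76, 14, 7, 1, 70, 86, 48, 14, 67, 66]
t=1: [21, 30, 51, 42, 25, 21, 53, 47, 53, 43, 63, 61]
t=2: [56, 62, 75, 76, 58, 60, 73, 76, 72, 71, 73, 74]
t=3: [75, 71, 60, 57, 73, 71, 61, 58, 66, 65, 61, 59]
t=4: [60, 64, 73, 75, 62, 65, 73, 75, 68, 70, 73, 75]
t=5: [73, 70, 62, 58, 72, 69, 61, 58, 68, 65, 61, 58]
t=6: [62, 65, 72, 75, 64, 67, 73, 75, 67, 70, 73, 75]
t=7: [72, 69, 63, 59, 71, 68, 61, 58, 68, 65, 61, 58]
t=8: [64, 66, 71, 74, 65, 68, 73, 75, 67, 70, 73, 75]
t=9: [71, 69, 63, 60, 70, 67, 61, 58, 68, 65, 61, 58]
t=10: [64, 67, 71, 74, 66, 69, 73, 75, 68, 70, 73, 75]
t=11: [70, 68, 63, 60, 69, 66, 61, 58, 67, 65, 61, 58]
t=12: [66, 68, 72, 74, 67, 69, 73, 75, 68, 71, 73, 75]
t=13: [69, 67, 63, 60, 68, 65, 61, 58, 67, 64, 61, 58]
t=14: [67, 69, 72, 74, 68, 70, 73, 75, 69, 71, 74, 75]
t=15: [68, 65, 62, 60, 67, 64, 61, 58, 66, 63, 60, 58]
t=16: [69, 71, 73, 74, 69, 71, 74, 75, 70, 72, 74, 75]
t=17: [65, 63, 61, 59, 65, 63, 60, 58, 64, 63, 60, 58]
t=18: [71, 72, 74, 75, 71, 72, 74, 75, 71, 72, 74, 75]
t=19: [63, 62, 60, 58, 63, 62, 60, 58, 63, 62, 60, 58]
t=20: [72, 73, 74, 75, 72, 73, 74, 75, 72, 73, 74, 75]
t=21: [62, 61, 59, 58, 62, 61, 59, 58, 62, 61, 59, 58]
t=22: [73, 74, 75, 75, 73, 74, 75, 75, 73, 74, 75, 75]
t=23: [60, 59, 58, 58, 60, 59, 58, 58, 60, 59, 58, 58]
t=24: [75, 75, 75, 76, 75, 75, 75, 76, 75, 75, 75, 76]
t=25: [58, 58, 57, 57, 58, 58, 57, 57, 58, 58, 57, 57]
t=26: [76, 76, 76, 76, 76, 76, 76, 76, 76, 76, 76, 76]
t=27: [57, 57, 57, 57, 57, 57, 57, 57, 57, 57, 57, 57]
t=28: [76, 76, 76, 76, 76, 76, 76, 76, 76, 76, 76, 76]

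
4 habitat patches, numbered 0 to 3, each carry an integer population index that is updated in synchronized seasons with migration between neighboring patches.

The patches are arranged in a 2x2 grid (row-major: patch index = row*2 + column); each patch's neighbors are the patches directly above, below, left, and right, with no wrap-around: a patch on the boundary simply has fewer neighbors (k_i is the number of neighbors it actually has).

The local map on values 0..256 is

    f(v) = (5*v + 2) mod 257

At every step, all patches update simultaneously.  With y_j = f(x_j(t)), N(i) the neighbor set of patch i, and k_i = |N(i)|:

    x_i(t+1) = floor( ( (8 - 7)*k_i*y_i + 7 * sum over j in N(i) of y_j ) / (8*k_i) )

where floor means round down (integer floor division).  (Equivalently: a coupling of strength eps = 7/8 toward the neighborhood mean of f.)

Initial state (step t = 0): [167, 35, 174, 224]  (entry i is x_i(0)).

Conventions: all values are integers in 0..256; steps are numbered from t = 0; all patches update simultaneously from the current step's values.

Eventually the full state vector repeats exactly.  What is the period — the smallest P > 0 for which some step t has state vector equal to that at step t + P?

Simulating step by step:
t=0: [167, 35, 174, 224]
t=1: [129, 92, 82, 133]
t=2: [174, 150, 144, 176]
t=3: [207, 122, 118, 209]
t=4: [78, 24, 22, 79]
t=5: [119, 135, 134, 119]
t=6: [150, 93, 92, 150]
t=7: [211, 234, 233, 211]
t=8: [127, 43, 42, 127]
t=9: [203, 134, 134, 203]
t=10: [169, 235, 235, 169]
t=11: [139, 85, 85, 139]
t=12: [171, 181, 181, 171]
t=13: [129, 92, 92, 129]
t=14: [196, 142, 142, 196]
t=15: [199, 209, 209, 199]
t=16: [44, 200, 200, 44]
t=17: [229, 223, 223, 229]
t=18: [92, 115, 115, 92]
t=19: [80, 187, 187, 80]
t=20: [163, 147, 147, 163]
t=21: [200, 68, 68, 200]
t=22: [103, 212, 212, 103]
t=23: [30, 6, 6, 30]
t=24: [47, 137, 137, 47]
t=25: [181, 229, 229, 181]
t=26: [121, 133, 133, 121]
t=27: [145, 100, 100, 145]
t=28: [241, 217, 217, 241]
t=29: [74, 164, 164, 74]
t=30: [59, 107, 107, 59]
t=31: [25, 37, 37, 25]
t=32: [179, 134, 134, 179]
t=33: [154, 130, 130, 154]
t=34: [120, 18, 18, 120]
t=35: [91, 88, 88, 91]
t=36: [186, 198, 198, 186]
t=37: [213, 168, 168, 213]
t=38: [67, 43, 43, 67]
t=39: [199, 97, 97, 199]
t=40: [229, 226, 226, 229]
t=41: [105, 117, 117, 105]
t=42: [65, 20, 20, 65]
t=43: [98, 74, 74, 98]
t=44: [130, 220, 220, 130]
t=45: [82, 130, 130, 82]
t=46: [140, 152, 152, 140]
t=47: [240, 195, 195, 240]
t=48: [202, 178, 178, 202]
t=49: [136, 226, 226, 136]
t=50: [112, 160, 160, 112]
t=51: [33, 45, 45, 33]
t=52: [219, 174, 174, 219]
t=53: [97, 73, 73, 97]
t=54: [125, 215, 215, 125]
t=55: [57, 105, 105, 57]
t=56: [15, 27, 27, 15]
t=57: [129, 84, 84, 129]
t=58: [161, 137, 137, 161]
t=59: [155, 53, 53, 155]
t=60: [9, 6, 6, 9]
t=61: [33, 45, 45, 33]

Answer: 10
Key observation: The state at step 51, [33, 45, 45, 33], reappears at step 61 — and no state repeats earlier — so the cycle the system enters has period 10.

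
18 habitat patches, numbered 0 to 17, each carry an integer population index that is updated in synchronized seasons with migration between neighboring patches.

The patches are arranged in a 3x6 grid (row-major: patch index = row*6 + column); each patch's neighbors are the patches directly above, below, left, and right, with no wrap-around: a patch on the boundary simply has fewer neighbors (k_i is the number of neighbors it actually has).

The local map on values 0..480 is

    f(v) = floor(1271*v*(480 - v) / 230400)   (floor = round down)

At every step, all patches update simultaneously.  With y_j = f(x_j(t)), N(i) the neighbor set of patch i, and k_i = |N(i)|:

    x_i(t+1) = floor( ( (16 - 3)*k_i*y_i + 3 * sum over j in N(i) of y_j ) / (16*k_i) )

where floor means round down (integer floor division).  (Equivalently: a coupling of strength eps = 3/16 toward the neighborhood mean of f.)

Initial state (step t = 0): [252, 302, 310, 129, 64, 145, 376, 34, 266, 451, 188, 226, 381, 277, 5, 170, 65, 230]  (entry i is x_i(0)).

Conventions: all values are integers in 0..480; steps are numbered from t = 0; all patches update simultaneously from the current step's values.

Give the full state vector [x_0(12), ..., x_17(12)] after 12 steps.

Answer: [298, 298, 298, 298, 298, 299, 298, 298, 298, 298, 298, 298, 299, 298, 298, 298, 298, 298]

Derivation:
t=0: [252, 302, 310, 129, 64, 145, 376, 34, 266, 451, 188, 226, 381, 277, 5, 170, 65, 230]
t=1: [304, 283, 289, 234, 169, 260, 212, 120, 276, 112, 277, 312, 218, 270, 67, 250, 177, 301]
t=2: [297, 301, 305, 308, 293, 310, 307, 251, 295, 243, 303, 292, 314, 297, 182, 299, 297, 296]
t=3: [298, 298, 294, 294, 300, 292, 293, 313, 302, 313, 296, 300, 288, 299, 299, 299, 298, 300]
t=4: [299, 298, 300, 299, 297, 301, 301, 290, 295, 290, 299, 297, 304, 297, 297, 297, 298, 297]
t=5: [298, 299, 297, 298, 298, 297, 297, 302, 300, 302, 298, 298, 295, 299, 299, 299, 298, 299]
t=6: [298, 298, 298, 298, 299, 299, 298, 296, 297, 296, 298, 298, 300, 298, 297, 297, 298, 298]
t=7: [299, 299, 299, 299, 298, 298, 298, 299, 299, 299, 299, 298, 297, 298, 299, 299, 299, 299]
t=8: [298, 298, 298, 298, 298, 299, 298, 298, 298, 298, 298, 298, 299, 298, 298, 298, 298, 298]
t=9: [299, 299, 299, 299, 298, 298, 298, 299, 299, 299, 299, 298, 298, 298, 299, 299, 299, 299]
t=10: [298, 298, 298, 298, 298, 299, 298, 298, 298, 298, 298, 298, 299, 298, 298, 298, 298, 298]
t=11: [299, 299, 299, 299, 298, 298, 298, 299, 299, 299, 299, 298, 298, 298, 299, 299, 299, 299]
t=12: [298, 298, 298, 298, 298, 299, 298, 298, 298, 298, 298, 298, 299, 298, 298, 298, 298, 298]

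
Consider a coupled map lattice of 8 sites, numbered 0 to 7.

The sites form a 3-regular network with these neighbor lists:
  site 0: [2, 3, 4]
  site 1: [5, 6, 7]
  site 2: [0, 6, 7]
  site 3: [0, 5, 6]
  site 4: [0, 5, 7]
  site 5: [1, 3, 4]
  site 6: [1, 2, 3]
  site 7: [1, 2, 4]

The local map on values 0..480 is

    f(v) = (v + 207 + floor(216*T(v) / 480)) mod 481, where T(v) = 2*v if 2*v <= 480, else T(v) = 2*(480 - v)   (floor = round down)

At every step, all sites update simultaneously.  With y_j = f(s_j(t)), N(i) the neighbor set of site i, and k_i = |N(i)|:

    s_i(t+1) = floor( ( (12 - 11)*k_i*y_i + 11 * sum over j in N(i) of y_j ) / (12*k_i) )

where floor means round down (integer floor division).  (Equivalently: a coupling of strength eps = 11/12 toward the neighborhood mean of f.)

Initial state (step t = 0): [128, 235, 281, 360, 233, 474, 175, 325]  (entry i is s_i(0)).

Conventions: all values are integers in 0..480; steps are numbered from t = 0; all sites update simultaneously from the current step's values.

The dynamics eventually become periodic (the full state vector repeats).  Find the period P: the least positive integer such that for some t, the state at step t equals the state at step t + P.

Simulating step by step:
t=0: [128, 235, 281, 360, 233, 474, 175, 325]
t=1: [204, 152, 228, 234, 272, 180, 173, 176]
t=2: [166, 56, 82, 85, 89, 118, 109, 114]
t=3: [341, 413, 298, 301, 304, 358, 353, 356]
t=4: [188, 193, 192, 192, 192, 191, 191, 191]
t=5: [89, 88, 86, 86, 86, 90, 90, 90]
t=6: [370, 377, 376, 376, 376, 371, 371, 371]
t=7: [195, 195, 195, 195, 195, 195, 195, 195]
t=8: [96, 96, 96, 96, 96, 96, 96, 96]
t=9: [389, 389, 389, 389, 389, 389, 389, 389]
t=10: [196, 196, 196, 196, 196, 196, 196, 196]
t=11: [98, 98, 98, 98, 98, 98, 98, 98]
t=12: [393, 393, 393, 393, 393, 393, 393, 393]
t=13: [197, 197, 197, 197, 197, 197, 197, 197]
t=14: [100, 100, 100, 100, 100, 100, 100, 100]
t=15: [397, 397, 397, 397, 397, 397, 397, 397]
t=16: [197, 197, 197, 197, 197, 197, 197, 197]

Answer: 3
Key observation: The state at step 13, [197, 197, 197, 197, 197, 197, 197, 197], reappears at step 16 — and no state repeats earlier — so the cycle the system enters has period 3.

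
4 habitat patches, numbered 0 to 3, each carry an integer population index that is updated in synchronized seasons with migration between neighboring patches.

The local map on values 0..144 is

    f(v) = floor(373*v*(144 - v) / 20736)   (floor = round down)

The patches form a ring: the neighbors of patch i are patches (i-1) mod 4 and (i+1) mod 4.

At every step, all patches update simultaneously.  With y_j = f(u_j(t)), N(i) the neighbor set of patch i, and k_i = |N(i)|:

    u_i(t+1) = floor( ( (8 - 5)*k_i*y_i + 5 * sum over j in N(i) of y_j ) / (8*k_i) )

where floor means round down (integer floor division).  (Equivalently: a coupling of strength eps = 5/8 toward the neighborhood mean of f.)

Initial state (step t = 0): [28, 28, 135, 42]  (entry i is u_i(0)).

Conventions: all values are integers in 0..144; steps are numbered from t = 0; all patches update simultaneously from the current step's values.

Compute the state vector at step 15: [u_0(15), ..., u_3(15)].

Answer: [88, 88, 88, 88]

Derivation:
t=0: [28, 28, 135, 42]
t=1: [63, 46, 50, 53]
t=2: [86, 85, 83, 86]
t=3: [89, 90, 90, 89]
t=4: [87, 87, 87, 87]
t=5: [89, 89, 89, 89]
t=6: [88, 88, 88, 88]
t=7: [88, 88, 88, 88]
t=8: [88, 88, 88, 88]
t=9: [88, 88, 88, 88]
t=10: [88, 88, 88, 88]
t=11: [88, 88, 88, 88]
t=12: [88, 88, 88, 88]
t=13: [88, 88, 88, 88]
t=14: [88, 88, 88, 88]
t=15: [88, 88, 88, 88]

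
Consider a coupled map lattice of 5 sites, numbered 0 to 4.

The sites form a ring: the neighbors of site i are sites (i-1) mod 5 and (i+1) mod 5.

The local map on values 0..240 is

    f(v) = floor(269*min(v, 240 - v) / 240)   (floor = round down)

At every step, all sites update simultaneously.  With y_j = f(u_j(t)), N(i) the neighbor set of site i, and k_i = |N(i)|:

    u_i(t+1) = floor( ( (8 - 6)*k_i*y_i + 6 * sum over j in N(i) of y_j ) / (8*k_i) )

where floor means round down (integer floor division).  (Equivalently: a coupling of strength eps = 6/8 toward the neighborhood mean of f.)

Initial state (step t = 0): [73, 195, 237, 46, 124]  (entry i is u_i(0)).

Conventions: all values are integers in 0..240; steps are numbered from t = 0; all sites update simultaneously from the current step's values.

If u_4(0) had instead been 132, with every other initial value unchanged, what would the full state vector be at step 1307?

Answer: [127, 127, 128, 127, 127]
Key observation: The state at step 8, [126, 125, 125, 125, 126], reappears at step 10: the system is in a cycle of period 2 from step 8 on.  Therefore the state at step 1307 equals the state at step 8 + ((1307 - 8) mod 2) = 9, which is [127, 127, 128, 127, 127].

Derivation:
t=0: [73, 195, 237, 46, 132]
t=1: [84, 44, 38, 59, 79]
t=2: [74, 63, 53, 65, 82]
t=3: [80, 70, 68, 74, 80]
t=4: [84, 81, 79, 82, 86]
t=5: [93, 90, 89, 91, 93]
t=6: [102, 101, 100, 101, 102]
t=7: [113, 113, 112, 113, 113]
t=8: [126, 125, 125, 125, 126]
t=9: [127, 127, 128, 127, 127]
t=10: [126, 125, 125, 125, 126]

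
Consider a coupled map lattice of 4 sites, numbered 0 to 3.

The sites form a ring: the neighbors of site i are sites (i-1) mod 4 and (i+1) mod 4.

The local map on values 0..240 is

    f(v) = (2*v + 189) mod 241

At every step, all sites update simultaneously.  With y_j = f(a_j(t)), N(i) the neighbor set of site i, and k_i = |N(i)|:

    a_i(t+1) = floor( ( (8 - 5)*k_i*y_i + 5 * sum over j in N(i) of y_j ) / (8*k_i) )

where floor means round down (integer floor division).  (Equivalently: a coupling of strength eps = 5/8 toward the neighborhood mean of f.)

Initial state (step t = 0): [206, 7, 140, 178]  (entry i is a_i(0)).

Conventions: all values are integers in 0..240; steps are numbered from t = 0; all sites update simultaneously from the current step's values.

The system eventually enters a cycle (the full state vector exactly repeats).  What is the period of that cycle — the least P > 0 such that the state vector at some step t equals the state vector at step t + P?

Answer: 24
Key observation: The state at step 76, [34, 31, 31, 34], reappears at step 100 — and no state repeats earlier — so the cycle the system enters has period 24.

Derivation:
t=0: [206, 7, 140, 178]
t=1: [127, 184, 168, 132]
t=2: [165, 104, 105, 156]
t=3: [68, 119, 113, 68]
t=4: [115, 150, 149, 112]
t=5: [122, 59, 57, 121]
t=6: [152, 104, 103, 150]
t=7: [55, 110, 108, 54]
t=8: [91, 132, 131, 90]
t=9: [155, 185, 185, 154]
t=10: [35, 58, 57, 35]
t=11: [32, 49, 48, 31]
t=12: [22, 34, 34, 21]
t=13: [164, 83, 83, 164]
t=14: [59, 89, 89, 59]
t=15: [84, 107, 107, 84]
t=16: [130, 147, 147, 130]
t=17: [143, 65, 65, 143]
t=18: [185, 126, 126, 185]
t=19: [115, 161, 161, 115]
t=20: [131, 75, 75, 131]
t=21: [175, 133, 133, 175]
t=22: [106, 164, 164, 106]
t=23: [120, 74, 74, 120]
t=24: [159, 124, 124, 159]
t=25: [78, 142, 142, 78]
t=26: [144, 192, 192, 144]
t=27: [190, 136, 136, 190]
t=28: [128, 178, 178, 128]
t=29: [159, 107, 107, 159]
t=30: [67, 119, 119, 67]
t=31: [114, 153, 153, 114]
t=32: [125, 63, 63, 125]
t=33: [159, 112, 112, 159]
t=34: [70, 126, 126, 70]
t=35: [123, 165, 165, 123]
t=36: [144, 86, 86, 144]
t=37: [199, 156, 156, 199]
t=38: [78, 45, 45, 78]
t=39: [83, 58, 58, 83]
t=40: [98, 79, 79, 98]
t=41: [132, 117, 117, 132]
t=42: [202, 191, 191, 202]
t=43: [104, 95, 95, 104]
t=44: [150, 143, 143, 150]
t=45: [77, 163, 163, 77]
t=46: [80, 54, 54, 80]
t=47: [91, 72, 72, 91]
t=48: [118, 103, 103, 118]
t=49: [174, 163, 163, 174]
t=50: [48, 39, 39, 48]
t=51: [38, 31, 31, 38]
t=52: [19, 14, 14, 19]
t=53: [223, 220, 220, 223]
t=54: [151, 148, 148, 151]
t=55: [7, 4, 4, 7]
t=56: [201, 198, 198, 201]
t=57: [107, 104, 104, 107]
t=58: [160, 157, 157, 160]
t=59: [25, 22, 22, 25]
t=60: [237, 234, 234, 237]
t=61: [179, 176, 176, 179]
t=62: [63, 60, 60, 63]
t=63: [72, 69, 69, 72]
t=64: [90, 87, 87, 90]
t=65: [126, 123, 123, 126]
t=66: [198, 195, 195, 198]
t=67: [101, 98, 98, 101]
t=68: [148, 145, 145, 148]
t=69: [76, 164, 164, 76]
t=70: [79, 55, 55, 79]
t=71: [91, 73, 73, 91]
t=72: [118, 105, 105, 118]
t=73: [175, 166, 166, 175]
t=74: [51, 44, 44, 51]
t=75: [45, 40, 40, 45]
t=76: [34, 31, 31, 34]
t=77: [14, 11, 11, 14]
t=78: [215, 212, 212, 215]
t=79: [135, 132, 132, 135]
t=80: [216, 213, 213, 216]
t=81: [137, 134, 134, 137]
t=82: [220, 217, 217, 220]
t=83: [145, 142, 142, 145]
t=84: [236, 233, 233, 236]
t=85: [177, 174, 174, 177]
t=86: [59, 56, 56, 59]
t=87: [64, 61, 61, 64]
t=88: [74, 71, 71, 74]
t=89: [94, 91, 91, 94]
t=90: [134, 131, 131, 134]
t=91: [214, 211, 211, 214]
t=92: [133, 130, 130, 133]
t=93: [212, 209, 209, 212]
t=94: [129, 126, 126, 129]
t=95: [204, 201, 201, 204]
t=96: [113, 110, 110, 113]
t=97: [172, 169, 169, 172]
t=98: [49, 46, 46, 49]
t=99: [44, 41, 41, 44]
t=100: [34, 31, 31, 34]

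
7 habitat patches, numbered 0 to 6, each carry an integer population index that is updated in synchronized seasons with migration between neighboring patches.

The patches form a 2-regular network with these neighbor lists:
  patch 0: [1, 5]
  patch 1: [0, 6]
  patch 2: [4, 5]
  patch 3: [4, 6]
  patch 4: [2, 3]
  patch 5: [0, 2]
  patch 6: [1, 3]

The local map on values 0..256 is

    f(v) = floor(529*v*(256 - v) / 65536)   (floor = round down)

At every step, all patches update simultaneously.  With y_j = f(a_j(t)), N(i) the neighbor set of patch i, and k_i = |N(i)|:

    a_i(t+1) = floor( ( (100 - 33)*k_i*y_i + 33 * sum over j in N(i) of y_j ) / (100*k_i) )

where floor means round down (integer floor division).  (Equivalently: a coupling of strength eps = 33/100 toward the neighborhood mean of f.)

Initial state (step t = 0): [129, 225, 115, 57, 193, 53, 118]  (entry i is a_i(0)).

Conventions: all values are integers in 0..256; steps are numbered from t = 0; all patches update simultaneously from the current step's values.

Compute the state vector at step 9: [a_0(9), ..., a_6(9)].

Simulating step by step:
t=0: [129, 225, 115, 57, 193, 53, 118]
t=1: [111, 80, 117, 98, 102, 100, 112]
t=2: [125, 118, 129, 125, 126, 126, 126]
t=3: [131, 131, 132, 132, 132, 132, 131]
t=4: [132, 132, 132, 132, 132, 132, 132]
t=5: [132, 132, 132, 132, 132, 132, 132]
t=6: [132, 132, 132, 132, 132, 132, 132]
t=7: [132, 132, 132, 132, 132, 132, 132]
t=8: [132, 132, 132, 132, 132, 132, 132]
t=9: [132, 132, 132, 132, 132, 132, 132]

Answer: [132, 132, 132, 132, 132, 132, 132]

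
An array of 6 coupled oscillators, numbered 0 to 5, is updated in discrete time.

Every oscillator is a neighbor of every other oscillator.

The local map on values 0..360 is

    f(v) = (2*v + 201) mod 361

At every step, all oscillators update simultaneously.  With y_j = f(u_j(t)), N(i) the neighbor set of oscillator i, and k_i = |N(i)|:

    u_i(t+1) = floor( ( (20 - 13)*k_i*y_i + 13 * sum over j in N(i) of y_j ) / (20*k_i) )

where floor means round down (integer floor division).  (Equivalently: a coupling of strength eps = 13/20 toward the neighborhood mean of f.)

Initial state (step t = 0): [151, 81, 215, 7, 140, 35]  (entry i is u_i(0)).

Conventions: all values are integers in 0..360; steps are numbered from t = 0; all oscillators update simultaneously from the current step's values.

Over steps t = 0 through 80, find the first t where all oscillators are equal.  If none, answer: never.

Simulating step by step:
t=0: [151, 81, 215, 7, 140, 35]  (not all equal)
t=1: [163, 133, 192, 179, 159, 192]  (not all equal)
t=2: [176, 163, 189, 183, 174, 189]  (not all equal)
t=3: [196, 190, 202, 199, 195, 202]  (not all equal)
t=4: [234, 231, 236, 235, 233, 236]  (not all equal)
t=5: [308, 306, 309, 308, 307, 309]  (not all equal)
t=6: [94, 93, 95, 94, 94, 95]  (not all equal)
t=7: [28, 27, 28, 28, 28, 28]  (not all equal)
t=8: [256, 256, 256, 256, 256, 256]  (all equal)

Answer: 8
Key observation: Synchronization is absorbing here: once all oscillators are equal they stay equal, and step 8 is the first all-equal step.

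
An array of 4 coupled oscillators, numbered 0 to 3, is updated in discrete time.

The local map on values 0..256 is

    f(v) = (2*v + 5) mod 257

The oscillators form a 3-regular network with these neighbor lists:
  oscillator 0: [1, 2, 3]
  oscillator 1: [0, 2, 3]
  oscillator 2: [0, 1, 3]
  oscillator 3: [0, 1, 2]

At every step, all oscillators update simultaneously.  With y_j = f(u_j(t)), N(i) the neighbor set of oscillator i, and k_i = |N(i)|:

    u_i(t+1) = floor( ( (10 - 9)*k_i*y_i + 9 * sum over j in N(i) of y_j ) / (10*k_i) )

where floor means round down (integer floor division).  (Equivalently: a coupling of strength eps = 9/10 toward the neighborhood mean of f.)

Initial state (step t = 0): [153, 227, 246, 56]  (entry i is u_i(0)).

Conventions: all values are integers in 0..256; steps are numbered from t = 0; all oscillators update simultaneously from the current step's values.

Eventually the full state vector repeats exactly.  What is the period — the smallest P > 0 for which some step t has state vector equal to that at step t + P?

Answer: 16
Key observation: The state at step 6, [148, 148, 148, 148], reappears at step 22 — and no state repeats earlier — so the cycle the system enters has period 16.

Derivation:
t=0: [153, 227, 246, 56]
t=1: [173, 143, 135, 160]
t=2: [45, 57, 60, 50]
t=3: [114, 109, 108, 112]
t=4: [225, 227, 227, 226]
t=5: [201, 200, 200, 200]
t=6: [148, 148, 148, 148]
t=7: [44, 44, 44, 44]
t=8: [93, 93, 93, 93]
t=9: [191, 191, 191, 191]
t=10: [130, 130, 130, 130]
t=11: [8, 8, 8, 8]
t=12: [21, 21, 21, 21]
t=13: [47, 47, 47, 47]
t=14: [99, 99, 99, 99]
t=15: [203, 203, 203, 203]
t=16: [154, 154, 154, 154]
t=17: [56, 56, 56, 56]
t=18: [117, 117, 117, 117]
t=19: [239, 239, 239, 239]
t=20: [226, 226, 226, 226]
t=21: [200, 200, 200, 200]
t=22: [148, 148, 148, 148]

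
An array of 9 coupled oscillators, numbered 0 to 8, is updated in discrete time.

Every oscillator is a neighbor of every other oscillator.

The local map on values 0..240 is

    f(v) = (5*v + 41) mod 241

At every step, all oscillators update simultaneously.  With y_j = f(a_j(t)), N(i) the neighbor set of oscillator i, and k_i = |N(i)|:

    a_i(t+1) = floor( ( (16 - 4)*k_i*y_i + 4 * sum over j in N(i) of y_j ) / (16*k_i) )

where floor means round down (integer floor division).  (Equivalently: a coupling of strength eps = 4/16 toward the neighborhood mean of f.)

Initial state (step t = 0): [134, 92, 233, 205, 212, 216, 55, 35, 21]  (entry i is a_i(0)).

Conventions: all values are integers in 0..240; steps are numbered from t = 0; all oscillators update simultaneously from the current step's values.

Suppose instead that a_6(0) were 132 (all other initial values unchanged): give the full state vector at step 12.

Answer: [98, 92, 32, 109, 32, 50, 198, 155, 113]
Key observation: This trace re-runs the system from the modified initial state.

Derivation:
t=0: [134, 92, 233, 205, 212, 216, 132, 35, 21]
t=1: [202, 51, 39, 111, 136, 151, 195, 193, 143]
t=2: [91, 68, 198, 111, 200, 81, 66, 59, 52]
t=3: [38, 128, 76, 110, 83, 175, 121, 96, 71]
t=4: [212, 189, 175, 124, 200, 185, 164, 74, 157]
t=5: [130, 47, 170, 160, 87, 33, 131, 154, 105]
t=6: [192, 67, 163, 127, 211, 190, 196, 105, 102]
t=7: [53, 124, 122, 166, 122, 46, 68, 87, 76]
t=8: [87, 169, 162, 147, 162, 62, 141, 210, 170]
t=9: [204, 152, 127, 73, 127, 114, 52, 126, 156]
t=10: [107, 93, 177, 156, 177, 130, 80, 173, 108]
t=11: [108, 58, 186, 111, 186, 191, 184, 172, 112]
t=12: [98, 92, 32, 109, 32, 50, 198, 155, 113]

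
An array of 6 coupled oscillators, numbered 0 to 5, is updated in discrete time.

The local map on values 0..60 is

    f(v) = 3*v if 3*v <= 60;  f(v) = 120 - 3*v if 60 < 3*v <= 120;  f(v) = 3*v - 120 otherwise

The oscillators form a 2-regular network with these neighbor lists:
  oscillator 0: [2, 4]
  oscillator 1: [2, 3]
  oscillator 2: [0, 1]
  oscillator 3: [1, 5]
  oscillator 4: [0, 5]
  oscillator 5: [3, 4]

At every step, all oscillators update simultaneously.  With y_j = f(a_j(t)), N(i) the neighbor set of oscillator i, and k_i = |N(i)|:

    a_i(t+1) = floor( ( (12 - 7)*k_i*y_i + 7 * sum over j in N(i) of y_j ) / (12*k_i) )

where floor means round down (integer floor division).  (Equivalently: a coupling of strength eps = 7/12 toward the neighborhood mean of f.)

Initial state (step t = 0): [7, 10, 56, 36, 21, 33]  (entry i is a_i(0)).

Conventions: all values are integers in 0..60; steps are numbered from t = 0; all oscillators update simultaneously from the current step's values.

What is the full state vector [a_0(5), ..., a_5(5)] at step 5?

Simulating step by step:
t=0: [7, 10, 56, 36, 21, 33]
t=1: [39, 30, 34, 19, 36, 28]
t=2: [10, 34, 17, 43, 16, 35]
t=3: [41, 25, 35, 13, 33, 22]
t=4: [11, 34, 20, 45, 25, 40]
t=5: [44, 29, 39, 11, 28, 17]

Answer: [44, 29, 39, 11, 28, 17]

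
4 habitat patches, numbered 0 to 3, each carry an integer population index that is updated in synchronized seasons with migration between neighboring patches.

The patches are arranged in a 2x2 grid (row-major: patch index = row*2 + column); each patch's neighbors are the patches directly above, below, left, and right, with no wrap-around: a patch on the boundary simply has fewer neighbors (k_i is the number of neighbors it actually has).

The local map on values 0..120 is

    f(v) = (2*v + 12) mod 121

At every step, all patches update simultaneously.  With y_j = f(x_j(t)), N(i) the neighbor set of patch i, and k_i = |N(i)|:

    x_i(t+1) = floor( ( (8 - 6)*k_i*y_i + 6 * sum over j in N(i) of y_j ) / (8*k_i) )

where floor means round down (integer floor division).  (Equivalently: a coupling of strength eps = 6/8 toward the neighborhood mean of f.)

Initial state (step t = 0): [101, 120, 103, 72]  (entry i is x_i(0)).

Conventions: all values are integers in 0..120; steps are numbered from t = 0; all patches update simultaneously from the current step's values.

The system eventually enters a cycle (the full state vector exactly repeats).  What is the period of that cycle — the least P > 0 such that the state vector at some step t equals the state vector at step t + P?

Answer: 2
Key observation: The state at step 32, [37, 61, 61, 37], reappears at step 34 — and no state repeats earlier — so the cycle the system enters has period 2.

Derivation:
t=0: [101, 120, 103, 72]
t=1: [63, 50, 72, 48]
t=2: [59, 74, 55, 82]
t=3: [17, 33, 24, 28]
t=4: [63, 62, 57, 68]
t=5: [11, 20, 17, 14]
t=6: [45, 40, 39, 46]
t=7: [93, 100, 99, 94]
t=8: [86, 81, 80, 87]
t=9: [54, 61, 60, 55]
t=10: [39, 48, 48, 9]
t=11: [103, 72, 72, 88]
t=12: [50, 70, 70, 43]
t=13: [51, 86, 86, 47]
t=14: [75, 98, 98, 73]
t=15: [75, 51, 51, 74]
t=16: [95, 58, 58, 95]
t=17: [25, 62, 62, 25]
t=18: [26, 50, 50, 26]
t=19: [100, 76, 76, 100]
t=20: [55, 79, 79, 55]
t=21: [37, 13, 13, 37]
t=22: [50, 74, 74, 50]
t=23: [57, 93, 93, 57]
t=24: [59, 23, 23, 59]
t=25: [45, 21, 21, 45]
t=26: [66, 90, 90, 66]
t=27: [59, 35, 35, 59]
t=28: [63, 27, 27, 63]
t=29: [53, 29, 29, 53]
t=30: [82, 106, 106, 82]
t=31: [91, 67, 67, 91]
t=32: [37, 61, 61, 37]
t=33: [31, 67, 67, 31]
t=34: [37, 61, 61, 37]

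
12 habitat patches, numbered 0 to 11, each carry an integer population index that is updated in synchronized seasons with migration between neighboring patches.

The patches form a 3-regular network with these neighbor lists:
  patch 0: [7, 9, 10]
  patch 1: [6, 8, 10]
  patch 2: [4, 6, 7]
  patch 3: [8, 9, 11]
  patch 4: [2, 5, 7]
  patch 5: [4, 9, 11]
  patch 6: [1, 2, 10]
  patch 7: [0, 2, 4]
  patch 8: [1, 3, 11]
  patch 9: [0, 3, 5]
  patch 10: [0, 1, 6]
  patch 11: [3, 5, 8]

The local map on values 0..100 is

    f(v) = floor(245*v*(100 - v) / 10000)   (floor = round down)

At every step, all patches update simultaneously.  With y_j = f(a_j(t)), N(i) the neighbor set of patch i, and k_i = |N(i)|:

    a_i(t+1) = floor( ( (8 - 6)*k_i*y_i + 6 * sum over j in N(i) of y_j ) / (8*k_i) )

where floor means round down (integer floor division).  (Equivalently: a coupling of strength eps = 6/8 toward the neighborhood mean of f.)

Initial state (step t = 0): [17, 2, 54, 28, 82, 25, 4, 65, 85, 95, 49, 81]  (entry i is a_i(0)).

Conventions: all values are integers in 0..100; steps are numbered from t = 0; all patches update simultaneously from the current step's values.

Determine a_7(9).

Simulating step by step:
t=0: [17, 2, 54, 28, 82, 25, 4, 65, 85, 95, 49, 81]
t=1: [40, 26, 40, 32, 49, 32, 33, 46, 30, 34, 27, 40]
t=2: [55, 50, 58, 54, 58, 56, 51, 59, 52, 54, 51, 53]
t=3: [60, 61, 59, 60, 59, 60, 60, 59, 60, 60, 60, 60]
t=4: [58, 58, 58, 58, 58, 58, 58, 58, 58, 58, 58, 58]
t=5: [59, 59, 59, 59, 59, 59, 59, 59, 59, 59, 59, 59]
t=6: [59, 59, 59, 59, 59, 59, 59, 59, 59, 59, 59, 59]
t=7: [59, 59, 59, 59, 59, 59, 59, 59, 59, 59, 59, 59]
t=8: [59, 59, 59, 59, 59, 59, 59, 59, 59, 59, 59, 59]
t=9: [59, 59, 59, 59, 59, 59, 59, 59, 59, 59, 59, 59]

Answer: a_7(9) = 59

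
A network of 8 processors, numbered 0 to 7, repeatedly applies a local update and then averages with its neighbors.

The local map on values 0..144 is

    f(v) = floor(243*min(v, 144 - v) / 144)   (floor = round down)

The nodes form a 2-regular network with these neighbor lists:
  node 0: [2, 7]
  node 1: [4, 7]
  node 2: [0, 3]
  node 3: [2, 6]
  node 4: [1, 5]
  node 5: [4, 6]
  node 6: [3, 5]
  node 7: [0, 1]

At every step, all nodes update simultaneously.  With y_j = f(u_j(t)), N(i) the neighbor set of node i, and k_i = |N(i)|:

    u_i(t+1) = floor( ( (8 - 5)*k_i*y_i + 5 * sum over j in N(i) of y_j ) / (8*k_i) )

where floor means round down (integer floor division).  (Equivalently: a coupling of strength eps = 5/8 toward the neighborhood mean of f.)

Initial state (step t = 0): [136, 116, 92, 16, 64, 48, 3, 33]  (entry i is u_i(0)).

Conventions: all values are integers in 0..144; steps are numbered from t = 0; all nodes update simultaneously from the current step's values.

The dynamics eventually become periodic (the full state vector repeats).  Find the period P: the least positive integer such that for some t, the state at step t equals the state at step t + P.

Simulating step by step:
t=0: [136, 116, 92, 16, 64, 48, 3, 33]
t=1: [49, 68, 45, 38, 80, 65, 35, 39]
t=2: [74, 96, 73, 65, 110, 93, 76, 85]
t=3: [112, 79, 115, 113, 73, 85, 103, 99]
t=4: [58, 101, 51, 56, 109, 95, 73, 79]
t=5: [97, 79, 91, 99, 70, 86, 99, 93]
t=6: [84, 104, 81, 79, 108, 96, 81, 91]
t=7: [98, 71, 105, 107, 68, 82, 99, 85]
t=8: [80, 111, 67, 67, 112, 98, 80, 98]
t=9: [99, 61, 111, 111, 61, 79, 99, 79]
t=10: [79, 104, 61, 61, 104, 96, 79, 96]
t=11: [98, 71, 104, 104, 71, 85, 98, 85]
t=12: [80, 112, 70, 70, 112, 98, 80, 98]
t=13: [101, 61, 114, 114, 61, 79, 101, 79]
t=14: [76, 104, 56, 56, 104, 95, 76, 95]
t=15: [97, 71, 100, 100, 71, 87, 97, 87]
t=16: [82, 111, 75, 75, 111, 97, 82, 97]
t=17: [99, 62, 112, 112, 62, 79, 99, 79]
t=18: [79, 105, 60, 60, 105, 96, 79, 96]
t=19: [97, 70, 103, 103, 70, 84, 97, 84]
t=20: [82, 112, 72, 72, 112, 99, 82, 99]
t=21: [100, 60, 115, 115, 60, 77, 100, 77]
t=22: [78, 104, 56, 56, 104, 97, 78, 97]
t=23: [95, 70, 99, 99, 70, 85, 95, 85]
t=24: [85, 112, 77, 77, 112, 99, 85, 99]
t=25: [95, 60, 108, 108, 60, 75, 95, 75]
t=26: [85, 105, 66, 66, 105, 100, 85, 100]
t=27: [94, 67, 107, 107, 67, 79, 94, 79]
t=28: [84, 111, 68, 68, 111, 102, 84, 102]
t=29: [95, 59, 109, 109, 59, 75, 95, 75]
t=30: [85, 104, 66, 66, 104, 100, 85, 100]
t=31: [94, 69, 107, 107, 69, 79, 94, 79]
t=32: [84, 113, 68, 68, 113, 103, 84, 103]
t=33: [95, 57, 109, 109, 57, 73, 95, 73]
t=34: [86, 103, 66, 66, 103, 100, 86, 100]
t=35: [94, 70, 106, 106, 70, 79, 94, 79]
t=36: [85, 115, 70, 70, 115, 104, 85, 104]
t=37: [94, 53, 112, 112, 53, 71, 94, 71]
t=38: [85, 98, 63, 63, 98, 98, 85, 98]
t=39: [94, 77, 103, 103, 77, 83, 94, 83]
t=40: [84, 109, 73, 73, 109, 99, 84, 99]
t=41: [98, 64, 113, 113, 64, 78, 98, 78]
t=42: [79, 108, 59, 59, 108, 99, 79, 99]
t=43: [95, 64, 102, 102, 64, 80, 95, 80]
t=44: [86, 108, 73, 73, 108, 99, 86, 99]
t=45: [97, 64, 112, 112, 64, 77, 97, 77]
t=46: [81, 109, 61, 61, 109, 100, 81, 100]
t=47: [94, 63, 103, 103, 63, 79, 94, 79]
t=48: [87, 106, 73, 73, 106, 100, 87, 100]
t=49: [96, 67, 111, 111, 67, 77, 96, 77]
t=50: [82, 113, 63, 63, 113, 103, 82, 103]
t=51: [93, 57, 105, 105, 57, 74, 93, 74]
t=52: [89, 102, 71, 71, 102, 101, 89, 101]
t=53: [94, 70, 110, 110, 70, 77, 94, 77]
t=54: [84, 116, 65, 65, 116, 105, 84, 105]
t=55: [92, 52, 106, 106, 52, 70, 92, 70]
t=56: [89, 96, 71, 71, 96, 98, 89, 98]
t=57: [95, 79, 110, 110, 79, 82, 95, 82]
t=58: [81, 107, 64, 64, 107, 98, 81, 98]
t=59: [97, 66, 107, 107, 66, 81, 97, 81]
t=60: [82, 109, 67, 67, 109, 99, 82, 99]
t=61: [97, 64, 110, 110, 64, 79, 97, 79]
t=62: [81, 108, 63, 63, 108, 99, 81, 99]
t=63: [96, 64, 106, 106, 64, 80, 96, 80]
t=64: [84, 108, 69, 69, 108, 99, 84, 99]
t=65: [97, 64, 111, 111, 64, 78, 97, 78]
t=66: [81, 108, 62, 62, 108, 100, 81, 100]
t=67: [95, 64, 104, 104, 64, 79, 95, 79]
t=68: [85, 108, 71, 71, 108, 100, 85, 100]
t=69: [97, 64, 112, 112, 64, 77, 97, 77]

Answer: 24
Key observation: The state at step 45, [97, 64, 112, 112, 64, 77, 97, 77], reappears at step 69 — and no state repeats earlier — so the cycle the system enters has period 24.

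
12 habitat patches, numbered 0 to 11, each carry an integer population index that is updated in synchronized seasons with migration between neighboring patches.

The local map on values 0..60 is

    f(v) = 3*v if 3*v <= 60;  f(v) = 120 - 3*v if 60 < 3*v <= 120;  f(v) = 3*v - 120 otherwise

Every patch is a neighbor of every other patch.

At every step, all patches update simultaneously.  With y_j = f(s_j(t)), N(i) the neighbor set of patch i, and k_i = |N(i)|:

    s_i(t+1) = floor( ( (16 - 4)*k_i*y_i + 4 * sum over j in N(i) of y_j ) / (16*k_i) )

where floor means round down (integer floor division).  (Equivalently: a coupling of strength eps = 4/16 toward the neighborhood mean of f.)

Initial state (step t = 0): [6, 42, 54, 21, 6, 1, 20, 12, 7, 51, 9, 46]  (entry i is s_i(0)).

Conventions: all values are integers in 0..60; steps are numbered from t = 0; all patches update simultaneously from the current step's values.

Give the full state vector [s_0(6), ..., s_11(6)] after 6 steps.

Simulating step by step:
t=0: [6, 42, 54, 21, 6, 1, 20, 12, 7, 51, 9, 46]
t=1: [20, 12, 38, 49, 20, 9, 51, 33, 22, 31, 27, 20]
t=2: [53, 36, 14, 29, 53, 29, 34, 25, 49, 29, 38, 53]
t=3: [36, 17, 38, 32, 36, 32, 21, 41, 27, 32, 12, 36]
t=4: [15, 43, 11, 24, 15, 24, 48, 9, 35, 24, 33, 15]
t=5: [42, 15, 33, 44, 42, 44, 26, 28, 20, 44, 24, 42]
t=6: [11, 39, 22, 15, 11, 15, 37, 33, 50, 15, 41, 11]

Answer: [11, 39, 22, 15, 11, 15, 37, 33, 50, 15, 41, 11]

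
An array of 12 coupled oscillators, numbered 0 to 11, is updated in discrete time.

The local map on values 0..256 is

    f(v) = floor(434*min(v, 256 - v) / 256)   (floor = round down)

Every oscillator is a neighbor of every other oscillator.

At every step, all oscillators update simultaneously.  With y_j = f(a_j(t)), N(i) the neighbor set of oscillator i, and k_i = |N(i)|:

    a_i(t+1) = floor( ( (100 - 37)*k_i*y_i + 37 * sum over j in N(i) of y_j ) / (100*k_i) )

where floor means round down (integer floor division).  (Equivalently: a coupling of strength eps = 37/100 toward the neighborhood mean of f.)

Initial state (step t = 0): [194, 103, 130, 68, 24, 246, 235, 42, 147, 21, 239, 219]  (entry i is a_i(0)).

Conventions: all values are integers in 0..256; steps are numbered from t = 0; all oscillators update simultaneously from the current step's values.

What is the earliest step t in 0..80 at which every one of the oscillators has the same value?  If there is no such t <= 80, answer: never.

Answer: never
Key observation: The state at step 15 reappears at step 21 — the system is in a cycle of period 6 from step 15 on.  No step 0..21 is synchronized, and the cycle repeats forever, so no step up to 80 (or ever) has all oscillators equal.

Derivation:
t=0: [194, 103, 130, 68, 24, 246, 235, 42, 147, 21, 239, 219]  (not all equal)
t=1: [98, 140, 163, 104, 60, 45, 57, 78, 145, 57, 52, 73]  (not all equal)
t=2: [152, 170, 147, 158, 113, 98, 110, 132, 165, 110, 106, 127]  (not all equal)
t=3: [177, 159, 182, 171, 186, 171, 183, 197, 164, 183, 179, 200]  (not all equal)
t=4: [131, 150, 126, 138, 122, 138, 125, 111, 144, 125, 129, 108]  (not all equal)
t=5: [206, 187, 207, 200, 203, 200, 206, 193, 193, 206, 209, 190]  (not all equal)
t=6: [88, 107, 87, 94, 91, 94, 88, 101, 101, 88, 85, 104]  (not all equal)
t=7: [153, 172, 151, 159, 156, 159, 153, 166, 166, 153, 150, 169]  (not all equal)
t=8: [169, 150, 172, 164, 167, 164, 169, 156, 156, 169, 172, 153]  (not all equal)
t=9: [150, 169, 147, 155, 152, 155, 150, 163, 163, 150, 147, 166]  (not all equal)
t=10: [175, 156, 178, 170, 173, 170, 175, 162, 162, 175, 178, 159]  (not all equal)
t=11: [140, 159, 137, 145, 142, 145, 140, 153, 153, 140, 137, 156]  (not all equal)
t=12: [192, 173, 195, 187, 190, 187, 192, 179, 179, 192, 195, 176]  (not all equal)
t=13: [111, 130, 108, 116, 113, 116, 111, 124, 124, 111, 108, 127]  (not all equal)
t=14: [191, 206, 188, 196, 193, 196, 191, 204, 204, 191, 188, 207]  (not all equal)
t=15: [106, 90, 109, 100, 103, 100, 106, 93, 93, 106, 109, 90]  (not all equal)
t=16: [175, 159, 178, 169, 172, 169, 175, 162, 162, 175, 178, 159]  (not all equal)
t=17: [140, 156, 137, 146, 143, 146, 140, 153, 153, 140, 137, 156]  (not all equal)
t=18: [192, 176, 195, 186, 189, 186, 192, 179, 179, 192, 195, 176]  (not all equal)
t=19: [111, 127, 108, 117, 114, 117, 111, 124, 124, 111, 108, 127]  (not all equal)
t=20: [191, 207, 188, 197, 194, 197, 191, 204, 204, 191, 188, 207]  (not all equal)
t=21: [106, 90, 109, 100, 103, 100, 106, 93, 93, 106, 109, 90]  (not all equal)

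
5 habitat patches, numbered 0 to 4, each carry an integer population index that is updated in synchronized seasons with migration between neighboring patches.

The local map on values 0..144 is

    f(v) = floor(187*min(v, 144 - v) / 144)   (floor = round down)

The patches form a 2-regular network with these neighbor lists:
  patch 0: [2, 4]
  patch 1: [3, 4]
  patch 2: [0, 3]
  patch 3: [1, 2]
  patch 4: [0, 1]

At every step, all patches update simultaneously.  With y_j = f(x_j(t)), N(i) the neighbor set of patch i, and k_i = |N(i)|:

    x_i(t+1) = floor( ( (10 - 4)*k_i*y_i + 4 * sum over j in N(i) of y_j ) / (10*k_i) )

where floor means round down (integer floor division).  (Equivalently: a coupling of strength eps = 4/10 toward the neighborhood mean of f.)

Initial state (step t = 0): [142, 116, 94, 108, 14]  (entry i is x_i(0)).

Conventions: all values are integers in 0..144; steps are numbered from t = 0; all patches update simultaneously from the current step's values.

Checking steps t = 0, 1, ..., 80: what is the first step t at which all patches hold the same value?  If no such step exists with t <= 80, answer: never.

Simulating step by step:
t=0: [142, 116, 94, 108, 14]  (not all equal)
t=1: [17, 34, 48, 47, 18]  (not all equal)
t=2: [30, 43, 53, 57, 27]  (not all equal)
t=3: [43, 54, 63, 69, 39]  (not all equal)
t=4: [59, 69, 77, 83, 55]  (not all equal)
t=5: [77, 83, 83, 82, 75]  (not all equal)
t=6: [85, 81, 80, 79, 86]  (not all equal)
t=7: [77, 80, 81, 83, 76]  (not all equal)
t=8: [86, 83, 81, 80, 86]  (not all equal)
t=9: [76, 79, 80, 81, 75]  (not all equal)
t=10: [87, 84, 83, 82, 87]  (not all equal)
t=11: [75, 77, 78, 79, 74]  (not all equal)
t=12: [88, 87, 85, 84, 89]  (not all equal)
t=13: [72, 74, 75, 76, 71]  (not all equal)
t=14: [92, 90, 89, 88, 91]  (not all equal)
t=15: [68, 70, 70, 71, 68]  (not all equal)
t=16: [88, 90, 90, 91, 88]  (not all equal)
t=17: [71, 70, 70, 68, 71]  (not all equal)
t=18: [91, 90, 90, 88, 91]  (not all equal)
t=19: [68, 70, 70, 71, 68]  (not all equal)

Answer: never
Key observation: The state at step 15 reappears at step 19 — the system is in a cycle of period 4 from step 15 on.  No step 0..19 is synchronized, and the cycle repeats forever, so no step up to 80 (or ever) has all patches equal.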